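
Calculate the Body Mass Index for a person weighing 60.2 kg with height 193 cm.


BMI = weight / height^2
height = 193 cm = 1.93 m
BMI = 60.2 / 1.93^2
BMI = 16.16 kg/m^2


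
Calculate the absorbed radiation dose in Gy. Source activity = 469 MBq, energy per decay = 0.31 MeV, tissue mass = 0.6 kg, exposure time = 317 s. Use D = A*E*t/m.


A = 469 MBq = 4.6900e+08 Bq
E = 0.31 MeV = 4.9662e-14 J
D = A*E*t/m = 4.6900e+08*4.9662e-14*317/0.6
D = 0.01231 Gy


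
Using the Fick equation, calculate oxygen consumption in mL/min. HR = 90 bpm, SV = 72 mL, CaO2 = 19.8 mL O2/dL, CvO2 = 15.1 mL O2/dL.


CO = HR*SV = 90*72/1000 = 6.48 L/min
a-v O2 diff = 19.8 - 15.1 = 4.7 mL/dL
VO2 = CO * (CaO2-CvO2) * 10 dL/L
VO2 = 6.48 * 4.7 * 10
VO2 = 304.6 mL/min


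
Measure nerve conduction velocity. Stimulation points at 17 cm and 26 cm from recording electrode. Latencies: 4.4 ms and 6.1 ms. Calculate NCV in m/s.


Distance = (26 - 17) / 100 = 0.09 m
dt = (6.1 - 4.4) / 1000 = 0.0017 s
NCV = dist / dt = 52.94 m/s


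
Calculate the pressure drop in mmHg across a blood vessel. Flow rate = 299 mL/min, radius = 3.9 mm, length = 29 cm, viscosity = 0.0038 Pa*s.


dP = 8*mu*L*Q / (pi*r^4)
Q = 299 mL/min = 4.98333e-06 m^3/s
dP = 60.4481 Pa = 60.4481 / 133.322 mmHg = 0.4534 mmHg


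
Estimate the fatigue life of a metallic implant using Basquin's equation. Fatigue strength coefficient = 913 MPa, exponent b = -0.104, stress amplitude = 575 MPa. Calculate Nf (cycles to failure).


sigma_a = sigma_f' * (2Nf)^b
2Nf = (sigma_a/sigma_f')^(1/b)
2Nf = (575/913)^(1/-0.104)
2Nf = 85.270229
Nf = 42.64


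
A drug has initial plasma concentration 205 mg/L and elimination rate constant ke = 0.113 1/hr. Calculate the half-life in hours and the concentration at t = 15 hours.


t_half = ln(2) / ke = 0.693147 / 0.113 = 6.134 hr
C(t) = C0 * exp(-ke*t) = 205 * exp(-0.113*15)
C(15) = 37.64 mg/L


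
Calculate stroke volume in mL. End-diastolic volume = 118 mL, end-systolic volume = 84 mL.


SV = EDV - ESV
SV = 118 - 84
SV = 34 mL


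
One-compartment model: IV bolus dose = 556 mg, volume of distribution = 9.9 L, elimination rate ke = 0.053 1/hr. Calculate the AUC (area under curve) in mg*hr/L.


C0 = Dose/Vd = 556/9.9 = 56.1616 mg/L
AUC = C0/ke = 56.1616/0.053
AUC = 1060 mg*hr/L


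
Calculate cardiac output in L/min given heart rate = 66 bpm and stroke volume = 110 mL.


CO = HR * SV
CO = 66 * 110 / 1000
CO = 7.26 L/min


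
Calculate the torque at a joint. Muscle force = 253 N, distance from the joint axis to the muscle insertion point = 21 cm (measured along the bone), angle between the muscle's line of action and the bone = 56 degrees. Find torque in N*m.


Torque = F * d * sin(theta)   (moment arm = d*sin(theta))
d = 21 cm = 0.21 m
Torque = 253 * 0.21 * sin(56)
Torque = 44.05 N*m


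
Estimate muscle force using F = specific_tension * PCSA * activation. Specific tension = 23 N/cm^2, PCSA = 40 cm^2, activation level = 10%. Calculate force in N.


F = sigma * PCSA * activation
F = 23 * 40 * 0.1
F = 92 N


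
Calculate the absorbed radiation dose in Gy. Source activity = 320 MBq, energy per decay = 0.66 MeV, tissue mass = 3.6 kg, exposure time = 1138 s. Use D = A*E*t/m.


A = 320 MBq = 3.2000e+08 Bq
E = 0.66 MeV = 1.05732e-13 J
D = A*E*t/m = 3.2000e+08*1.05732e-13*1138/3.6
D = 0.0107 Gy


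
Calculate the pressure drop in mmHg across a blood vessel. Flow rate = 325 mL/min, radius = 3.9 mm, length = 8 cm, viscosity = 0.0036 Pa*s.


dP = 8*mu*L*Q / (pi*r^4)
Q = 325 mL/min = 5.41667e-06 m^3/s
dP = 17.1714 Pa = 17.1714 / 133.322 mmHg = 0.1288 mmHg


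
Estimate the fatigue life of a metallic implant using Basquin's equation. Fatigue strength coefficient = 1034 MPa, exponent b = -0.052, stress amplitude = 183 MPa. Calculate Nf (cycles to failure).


sigma_a = sigma_f' * (2Nf)^b
2Nf = (sigma_a/sigma_f')^(1/b)
2Nf = (183/1034)^(1/-0.052)
2Nf = 2.9031804e+14
Nf = 1.4516e+14


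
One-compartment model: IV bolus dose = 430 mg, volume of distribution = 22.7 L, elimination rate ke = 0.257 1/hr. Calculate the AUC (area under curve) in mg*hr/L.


C0 = Dose/Vd = 430/22.7 = 18.9427 mg/L
AUC = C0/ke = 18.9427/0.257
AUC = 73.71 mg*hr/L


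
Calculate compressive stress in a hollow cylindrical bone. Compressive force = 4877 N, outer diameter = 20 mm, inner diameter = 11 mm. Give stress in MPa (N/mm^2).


A = pi*(r_o^2 - r_i^2)
r_o = 10 mm, r_i = 5.5 mm
A = 219.126 mm^2
sigma = F/A = 4877 / 219.126
sigma = 22.26 MPa


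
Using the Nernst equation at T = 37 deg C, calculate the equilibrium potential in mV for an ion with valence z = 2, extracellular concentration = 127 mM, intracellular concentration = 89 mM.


E = (RT/(zF)) * ln(C_out/C_in)
T = 37 + 273.15 = 310.15 K
E = (8.314 * 310.15 / (2 * 96485)) * ln(127/89)
E = 4.751 mV


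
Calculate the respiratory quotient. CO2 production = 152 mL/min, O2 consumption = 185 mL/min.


RQ = VCO2 / VO2
RQ = 152 / 185
RQ = 0.8216


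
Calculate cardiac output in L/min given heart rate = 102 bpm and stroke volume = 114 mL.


CO = HR * SV
CO = 102 * 114 / 1000
CO = 11.63 L/min


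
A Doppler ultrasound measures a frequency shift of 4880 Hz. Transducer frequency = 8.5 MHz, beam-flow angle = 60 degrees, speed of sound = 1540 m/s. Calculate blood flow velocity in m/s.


v = fd * c / (2 * f0 * cos(theta))
v = 4880 * 1540 / (2 * 8.5000e+06 * cos(60))
v = 0.8841 m/s


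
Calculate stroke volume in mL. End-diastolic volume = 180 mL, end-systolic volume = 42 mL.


SV = EDV - ESV
SV = 180 - 42
SV = 138 mL


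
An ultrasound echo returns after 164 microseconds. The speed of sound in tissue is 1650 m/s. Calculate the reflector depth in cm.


depth = c * t / 2
t = 164 us = 1.6400e-04 s
depth = 1650 * 1.6400e-04 / 2
depth = 0.1353 m = 13.53 cm


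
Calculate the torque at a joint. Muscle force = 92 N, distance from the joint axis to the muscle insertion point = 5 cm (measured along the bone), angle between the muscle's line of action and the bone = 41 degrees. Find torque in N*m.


Torque = F * d * sin(theta)   (moment arm = d*sin(theta))
d = 5 cm = 0.05 m
Torque = 92 * 0.05 * sin(41)
Torque = 3.018 N*m


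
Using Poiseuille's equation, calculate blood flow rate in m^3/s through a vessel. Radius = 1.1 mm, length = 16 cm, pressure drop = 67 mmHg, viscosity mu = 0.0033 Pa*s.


Q = pi*r^4*dP / (8*mu*L)
r = 0.0011 m, L = 0.16 m
dP = 67 mmHg = 8932.574 Pa
Q = 9.7269e-06 m^3/s


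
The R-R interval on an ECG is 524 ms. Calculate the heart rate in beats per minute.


HR = 60 / RR_interval(s)
RR = 524 ms = 0.524 s
HR = 60 / 0.524 = 114.5 bpm


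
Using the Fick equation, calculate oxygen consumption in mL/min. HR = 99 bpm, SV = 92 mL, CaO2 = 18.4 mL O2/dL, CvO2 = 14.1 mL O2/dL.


CO = HR*SV = 99*92/1000 = 9.108 L/min
a-v O2 diff = 18.4 - 14.1 = 4.3 mL/dL
VO2 = CO * (CaO2-CvO2) * 10 dL/L
VO2 = 9.108 * 4.3 * 10
VO2 = 391.6 mL/min


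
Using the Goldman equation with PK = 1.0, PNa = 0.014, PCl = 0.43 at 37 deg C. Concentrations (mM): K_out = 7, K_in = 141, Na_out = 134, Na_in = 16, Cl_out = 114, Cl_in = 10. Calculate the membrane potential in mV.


Vm = (RT/F)*ln((PK*Ko + PNa*Nao + PCl*Cli)/(PK*Ki + PNa*Nai + PCl*Clo))
Numer = 13.176, Denom = 190.244
Vm = -71.35 mV


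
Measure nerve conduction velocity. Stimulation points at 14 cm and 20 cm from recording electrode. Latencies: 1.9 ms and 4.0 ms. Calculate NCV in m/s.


Distance = (20 - 14) / 100 = 0.06 m
dt = (4.0 - 1.9) / 1000 = 0.0021 s
NCV = dist / dt = 28.57 m/s


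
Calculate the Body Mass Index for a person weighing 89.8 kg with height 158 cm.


BMI = weight / height^2
height = 158 cm = 1.58 m
BMI = 89.8 / 1.58^2
BMI = 35.97 kg/m^2


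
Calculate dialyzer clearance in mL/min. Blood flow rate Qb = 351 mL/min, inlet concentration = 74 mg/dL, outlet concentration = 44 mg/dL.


K = Qb * (Cb_in - Cb_out) / Cb_in
K = 351 * (74 - 44) / 74
K = 142.3 mL/min


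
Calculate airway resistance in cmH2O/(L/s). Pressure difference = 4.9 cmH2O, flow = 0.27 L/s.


R = dP / flow
R = 4.9 / 0.27
R = 18.15 cmH2O/(L/s)


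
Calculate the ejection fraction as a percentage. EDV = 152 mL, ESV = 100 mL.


SV = EDV - ESV = 152 - 100 = 52 mL
EF = SV/EDV * 100 = 52/152 * 100
EF = 34.21%


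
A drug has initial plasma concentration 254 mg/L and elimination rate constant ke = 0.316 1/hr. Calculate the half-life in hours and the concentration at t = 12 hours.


t_half = ln(2) / ke = 0.693147 / 0.316 = 2.194 hr
C(t) = C0 * exp(-ke*t) = 254 * exp(-0.316*12)
C(12) = 5.728 mg/L


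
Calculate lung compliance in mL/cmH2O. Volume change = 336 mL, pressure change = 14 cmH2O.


C = dV / dP
C = 336 / 14
C = 24 mL/cmH2O


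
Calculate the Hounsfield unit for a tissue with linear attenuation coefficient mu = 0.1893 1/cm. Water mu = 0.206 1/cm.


HU = ((mu_tissue - mu_water) / mu_water) * 1000
HU = ((0.1893 - 0.206) / 0.206) * 1000
HU = -81.07


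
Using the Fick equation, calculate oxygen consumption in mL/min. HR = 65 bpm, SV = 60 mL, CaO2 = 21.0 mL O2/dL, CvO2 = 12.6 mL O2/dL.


CO = HR*SV = 65*60/1000 = 3.9 L/min
a-v O2 diff = 21.0 - 12.6 = 8.4 mL/dL
VO2 = CO * (CaO2-CvO2) * 10 dL/L
VO2 = 3.9 * 8.4 * 10
VO2 = 327.6 mL/min


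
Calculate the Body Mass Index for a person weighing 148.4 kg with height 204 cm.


BMI = weight / height^2
height = 204 cm = 2.04 m
BMI = 148.4 / 2.04^2
BMI = 35.66 kg/m^2


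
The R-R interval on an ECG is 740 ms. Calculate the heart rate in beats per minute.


HR = 60 / RR_interval(s)
RR = 740 ms = 0.74 s
HR = 60 / 0.74 = 81.08 bpm


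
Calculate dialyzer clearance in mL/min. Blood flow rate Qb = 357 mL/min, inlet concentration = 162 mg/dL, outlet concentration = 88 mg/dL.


K = Qb * (Cb_in - Cb_out) / Cb_in
K = 357 * (162 - 88) / 162
K = 163.1 mL/min


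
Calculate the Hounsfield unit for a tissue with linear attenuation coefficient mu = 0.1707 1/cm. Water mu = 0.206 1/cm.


HU = ((mu_tissue - mu_water) / mu_water) * 1000
HU = ((0.1707 - 0.206) / 0.206) * 1000
HU = -171.4


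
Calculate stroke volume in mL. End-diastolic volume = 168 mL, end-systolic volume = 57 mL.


SV = EDV - ESV
SV = 168 - 57
SV = 111 mL


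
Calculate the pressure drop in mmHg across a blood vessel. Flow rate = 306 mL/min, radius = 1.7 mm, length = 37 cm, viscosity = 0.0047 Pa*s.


dP = 8*mu*L*Q / (pi*r^4)
Q = 306 mL/min = 5.1e-06 m^3/s
dP = 2704.05 Pa = 2704.05 / 133.322 mmHg = 20.28 mmHg


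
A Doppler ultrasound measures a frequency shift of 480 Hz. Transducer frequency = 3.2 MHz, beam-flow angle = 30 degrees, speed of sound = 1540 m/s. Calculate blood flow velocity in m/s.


v = fd * c / (2 * f0 * cos(theta))
v = 480 * 1540 / (2 * 3.2000e+06 * cos(30))
v = 0.1334 m/s


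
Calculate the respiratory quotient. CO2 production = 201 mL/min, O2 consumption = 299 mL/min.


RQ = VCO2 / VO2
RQ = 201 / 299
RQ = 0.6722


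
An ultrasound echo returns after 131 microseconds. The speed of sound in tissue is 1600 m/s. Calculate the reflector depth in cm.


depth = c * t / 2
t = 131 us = 1.3100e-04 s
depth = 1600 * 1.3100e-04 / 2
depth = 0.1048 m = 10.48 cm


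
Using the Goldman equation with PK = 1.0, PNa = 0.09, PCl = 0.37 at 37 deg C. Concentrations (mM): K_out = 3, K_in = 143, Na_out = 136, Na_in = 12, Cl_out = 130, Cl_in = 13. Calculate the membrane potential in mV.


Vm = (RT/F)*ln((PK*Ko + PNa*Nao + PCl*Cli)/(PK*Ki + PNa*Nai + PCl*Clo))
Numer = 20.05, Denom = 192.18
Vm = -60.4 mV


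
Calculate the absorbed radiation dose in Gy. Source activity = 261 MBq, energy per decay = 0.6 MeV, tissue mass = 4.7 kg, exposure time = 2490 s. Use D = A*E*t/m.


A = 261 MBq = 2.6100e+08 Bq
E = 0.6 MeV = 9.612e-14 J
D = A*E*t/m = 2.6100e+08*9.612e-14*2490/4.7
D = 0.01329 Gy


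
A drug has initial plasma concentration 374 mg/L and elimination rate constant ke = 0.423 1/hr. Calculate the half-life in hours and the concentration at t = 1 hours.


t_half = ln(2) / ke = 0.693147 / 0.423 = 1.639 hr
C(t) = C0 * exp(-ke*t) = 374 * exp(-0.423*1)
C(1) = 245 mg/L


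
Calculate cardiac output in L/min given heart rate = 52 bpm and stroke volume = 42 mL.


CO = HR * SV
CO = 52 * 42 / 1000
CO = 2.184 L/min


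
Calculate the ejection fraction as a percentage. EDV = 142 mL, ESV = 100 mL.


SV = EDV - ESV = 142 - 100 = 42 mL
EF = SV/EDV * 100 = 42/142 * 100
EF = 29.58%


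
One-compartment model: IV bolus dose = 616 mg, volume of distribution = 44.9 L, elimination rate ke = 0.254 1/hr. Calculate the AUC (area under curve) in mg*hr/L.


C0 = Dose/Vd = 616/44.9 = 13.7194 mg/L
AUC = C0/ke = 13.7194/0.254
AUC = 54.01 mg*hr/L


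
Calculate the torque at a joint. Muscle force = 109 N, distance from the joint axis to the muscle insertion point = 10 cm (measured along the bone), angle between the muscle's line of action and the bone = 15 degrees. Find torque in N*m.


Torque = F * d * sin(theta)   (moment arm = d*sin(theta))
d = 10 cm = 0.1 m
Torque = 109 * 0.1 * sin(15)
Torque = 2.821 N*m


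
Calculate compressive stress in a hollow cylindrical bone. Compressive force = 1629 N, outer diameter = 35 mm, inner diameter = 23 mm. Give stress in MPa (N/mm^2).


A = pi*(r_o^2 - r_i^2)
r_o = 17.5 mm, r_i = 11.5 mm
A = 546.637 mm^2
sigma = F/A = 1629 / 546.637
sigma = 2.98 MPa


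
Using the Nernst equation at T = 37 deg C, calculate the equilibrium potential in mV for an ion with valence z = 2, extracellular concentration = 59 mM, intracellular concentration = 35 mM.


E = (RT/(zF)) * ln(C_out/C_in)
T = 37 + 273.15 = 310.15 K
E = (8.314 * 310.15 / (2 * 96485)) * ln(59/35)
E = 6.978 mV


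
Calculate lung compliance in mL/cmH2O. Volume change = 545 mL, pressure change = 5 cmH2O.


C = dV / dP
C = 545 / 5
C = 109 mL/cmH2O


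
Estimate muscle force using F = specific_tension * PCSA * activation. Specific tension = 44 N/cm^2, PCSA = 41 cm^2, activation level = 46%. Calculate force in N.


F = sigma * PCSA * activation
F = 44 * 41 * 0.46
F = 829.8 N


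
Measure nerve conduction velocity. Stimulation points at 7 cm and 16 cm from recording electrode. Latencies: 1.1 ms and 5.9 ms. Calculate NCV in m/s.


Distance = (16 - 7) / 100 = 0.09 m
dt = (5.9 - 1.1) / 1000 = 0.0048 s
NCV = dist / dt = 18.75 m/s


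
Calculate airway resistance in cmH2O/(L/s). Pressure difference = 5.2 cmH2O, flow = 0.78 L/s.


R = dP / flow
R = 5.2 / 0.78
R = 6.667 cmH2O/(L/s)


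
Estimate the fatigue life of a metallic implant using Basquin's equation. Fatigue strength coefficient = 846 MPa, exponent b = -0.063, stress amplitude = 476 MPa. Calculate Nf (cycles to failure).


sigma_a = sigma_f' * (2Nf)^b
2Nf = (sigma_a/sigma_f')^(1/b)
2Nf = (476/846)^(1/-0.063)
2Nf = 9215.0687
Nf = 4608


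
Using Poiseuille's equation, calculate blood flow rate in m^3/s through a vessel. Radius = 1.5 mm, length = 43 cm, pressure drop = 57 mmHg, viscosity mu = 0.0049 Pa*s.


Q = pi*r^4*dP / (8*mu*L)
r = 0.0015 m, L = 0.43 m
dP = 57 mmHg = 7599.354 Pa
Q = 7.1703e-06 m^3/s


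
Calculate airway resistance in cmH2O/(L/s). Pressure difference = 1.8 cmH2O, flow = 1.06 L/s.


R = dP / flow
R = 1.8 / 1.06
R = 1.698 cmH2O/(L/s)


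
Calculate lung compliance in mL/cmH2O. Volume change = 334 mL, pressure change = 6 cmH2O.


C = dV / dP
C = 334 / 6
C = 55.67 mL/cmH2O


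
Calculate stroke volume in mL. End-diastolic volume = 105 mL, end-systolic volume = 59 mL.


SV = EDV - ESV
SV = 105 - 59
SV = 46 mL


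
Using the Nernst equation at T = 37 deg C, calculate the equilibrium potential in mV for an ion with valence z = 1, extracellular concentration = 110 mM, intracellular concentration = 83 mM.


E = (RT/(zF)) * ln(C_out/C_in)
T = 37 + 273.15 = 310.15 K
E = (8.314 * 310.15 / (1 * 96485)) * ln(110/83)
E = 7.527 mV


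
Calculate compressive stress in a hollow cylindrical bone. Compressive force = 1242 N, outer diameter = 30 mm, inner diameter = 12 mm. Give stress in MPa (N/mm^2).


A = pi*(r_o^2 - r_i^2)
r_o = 15 mm, r_i = 6 mm
A = 593.761 mm^2
sigma = F/A = 1242 / 593.761
sigma = 2.092 MPa


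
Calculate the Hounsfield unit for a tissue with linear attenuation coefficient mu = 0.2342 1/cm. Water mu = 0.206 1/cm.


HU = ((mu_tissue - mu_water) / mu_water) * 1000
HU = ((0.2342 - 0.206) / 0.206) * 1000
HU = 136.9


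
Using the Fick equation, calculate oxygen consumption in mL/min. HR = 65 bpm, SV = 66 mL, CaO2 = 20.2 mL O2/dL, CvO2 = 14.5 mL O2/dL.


CO = HR*SV = 65*66/1000 = 4.29 L/min
a-v O2 diff = 20.2 - 14.5 = 5.7 mL/dL
VO2 = CO * (CaO2-CvO2) * 10 dL/L
VO2 = 4.29 * 5.7 * 10
VO2 = 244.5 mL/min


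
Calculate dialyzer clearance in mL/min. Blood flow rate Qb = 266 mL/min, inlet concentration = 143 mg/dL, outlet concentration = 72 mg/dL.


K = Qb * (Cb_in - Cb_out) / Cb_in
K = 266 * (143 - 72) / 143
K = 132.1 mL/min


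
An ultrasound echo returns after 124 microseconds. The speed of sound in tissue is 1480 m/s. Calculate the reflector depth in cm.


depth = c * t / 2
t = 124 us = 1.2400e-04 s
depth = 1480 * 1.2400e-04 / 2
depth = 0.09176 m = 9.176 cm


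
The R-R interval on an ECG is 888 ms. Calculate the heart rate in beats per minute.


HR = 60 / RR_interval(s)
RR = 888 ms = 0.888 s
HR = 60 / 0.888 = 67.57 bpm


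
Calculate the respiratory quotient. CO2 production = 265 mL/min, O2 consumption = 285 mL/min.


RQ = VCO2 / VO2
RQ = 265 / 285
RQ = 0.9298


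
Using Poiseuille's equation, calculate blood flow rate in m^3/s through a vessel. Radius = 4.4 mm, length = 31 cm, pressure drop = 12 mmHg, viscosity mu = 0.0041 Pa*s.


Q = pi*r^4*dP / (8*mu*L)
r = 0.0044 m, L = 0.31 m
dP = 12 mmHg = 1599.864 Pa
Q = 1.8527e-04 m^3/s


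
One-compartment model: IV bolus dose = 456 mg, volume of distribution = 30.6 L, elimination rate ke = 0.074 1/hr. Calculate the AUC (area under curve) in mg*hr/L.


C0 = Dose/Vd = 456/30.6 = 14.902 mg/L
AUC = C0/ke = 14.902/0.074
AUC = 201.4 mg*hr/L


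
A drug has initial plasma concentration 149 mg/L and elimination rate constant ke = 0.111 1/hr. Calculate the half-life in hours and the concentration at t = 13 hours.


t_half = ln(2) / ke = 0.693147 / 0.111 = 6.245 hr
C(t) = C0 * exp(-ke*t) = 149 * exp(-0.111*13)
C(13) = 35.2 mg/L


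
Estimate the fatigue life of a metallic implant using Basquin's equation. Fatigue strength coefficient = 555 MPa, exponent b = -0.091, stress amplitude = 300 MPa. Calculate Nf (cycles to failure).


sigma_a = sigma_f' * (2Nf)^b
2Nf = (sigma_a/sigma_f')^(1/b)
2Nf = (300/555)^(1/-0.091)
2Nf = 862.88528
Nf = 431.4


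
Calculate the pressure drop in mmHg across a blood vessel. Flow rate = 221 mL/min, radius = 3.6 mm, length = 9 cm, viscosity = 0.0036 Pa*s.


dP = 8*mu*L*Q / (pi*r^4)
Q = 221 mL/min = 3.68333e-06 m^3/s
dP = 18.0932 Pa = 18.0932 / 133.322 mmHg = 0.1357 mmHg


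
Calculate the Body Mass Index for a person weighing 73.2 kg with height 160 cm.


BMI = weight / height^2
height = 160 cm = 1.6 m
BMI = 73.2 / 1.6^2
BMI = 28.59 kg/m^2


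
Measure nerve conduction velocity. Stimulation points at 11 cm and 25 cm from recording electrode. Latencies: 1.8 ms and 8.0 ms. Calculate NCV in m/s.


Distance = (25 - 11) / 100 = 0.14 m
dt = (8.0 - 1.8) / 1000 = 0.0062 s
NCV = dist / dt = 22.58 m/s


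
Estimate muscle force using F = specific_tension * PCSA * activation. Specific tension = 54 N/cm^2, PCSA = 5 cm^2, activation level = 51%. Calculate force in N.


F = sigma * PCSA * activation
F = 54 * 5 * 0.51
F = 137.7 N


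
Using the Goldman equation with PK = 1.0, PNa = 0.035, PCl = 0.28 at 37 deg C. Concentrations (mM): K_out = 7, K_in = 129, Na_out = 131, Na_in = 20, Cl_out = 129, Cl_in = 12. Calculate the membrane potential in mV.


Vm = (RT/F)*ln((PK*Ko + PNa*Nao + PCl*Cli)/(PK*Ki + PNa*Nai + PCl*Clo))
Numer = 14.945, Denom = 165.82
Vm = -64.32 mV


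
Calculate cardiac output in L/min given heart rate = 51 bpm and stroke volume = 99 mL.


CO = HR * SV
CO = 51 * 99 / 1000
CO = 5.049 L/min


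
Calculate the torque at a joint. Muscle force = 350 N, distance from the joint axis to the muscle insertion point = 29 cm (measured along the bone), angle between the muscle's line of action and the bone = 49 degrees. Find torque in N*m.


Torque = F * d * sin(theta)   (moment arm = d*sin(theta))
d = 29 cm = 0.29 m
Torque = 350 * 0.29 * sin(49)
Torque = 76.6 N*m


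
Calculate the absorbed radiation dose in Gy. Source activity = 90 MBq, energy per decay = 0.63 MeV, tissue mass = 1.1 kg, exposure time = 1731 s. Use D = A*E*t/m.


A = 90 MBq = 9.0000e+07 Bq
E = 0.63 MeV = 1.00926e-13 J
D = A*E*t/m = 9.0000e+07*1.00926e-13*1731/1.1
D = 0.01429 Gy


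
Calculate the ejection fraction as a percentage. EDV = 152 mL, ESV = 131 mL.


SV = EDV - ESV = 152 - 131 = 21 mL
EF = SV/EDV * 100 = 21/152 * 100
EF = 13.82%


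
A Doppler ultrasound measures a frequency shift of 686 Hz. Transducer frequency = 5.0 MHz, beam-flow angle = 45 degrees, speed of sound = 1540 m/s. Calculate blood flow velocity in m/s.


v = fd * c / (2 * f0 * cos(theta))
v = 686 * 1540 / (2 * 5.0000e+06 * cos(45))
v = 0.1494 m/s


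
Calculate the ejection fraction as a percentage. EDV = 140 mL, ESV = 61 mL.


SV = EDV - ESV = 140 - 61 = 79 mL
EF = SV/EDV * 100 = 79/140 * 100
EF = 56.43%


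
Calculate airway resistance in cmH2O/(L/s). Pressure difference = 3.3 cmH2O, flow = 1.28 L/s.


R = dP / flow
R = 3.3 / 1.28
R = 2.578 cmH2O/(L/s)


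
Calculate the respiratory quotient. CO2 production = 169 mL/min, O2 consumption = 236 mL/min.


RQ = VCO2 / VO2
RQ = 169 / 236
RQ = 0.7161


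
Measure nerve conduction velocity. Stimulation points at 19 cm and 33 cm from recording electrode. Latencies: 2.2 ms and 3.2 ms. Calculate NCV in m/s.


Distance = (33 - 19) / 100 = 0.14 m
dt = (3.2 - 2.2) / 1000 = 0.001 s
NCV = dist / dt = 140 m/s


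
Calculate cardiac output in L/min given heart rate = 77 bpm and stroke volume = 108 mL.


CO = HR * SV
CO = 77 * 108 / 1000
CO = 8.316 L/min


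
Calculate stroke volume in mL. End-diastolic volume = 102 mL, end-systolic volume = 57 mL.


SV = EDV - ESV
SV = 102 - 57
SV = 45 mL


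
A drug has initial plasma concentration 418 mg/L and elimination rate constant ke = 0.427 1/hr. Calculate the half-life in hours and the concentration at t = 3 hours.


t_half = ln(2) / ke = 0.693147 / 0.427 = 1.623 hr
C(t) = C0 * exp(-ke*t) = 418 * exp(-0.427*3)
C(3) = 116.1 mg/L


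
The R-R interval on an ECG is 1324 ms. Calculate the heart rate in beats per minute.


HR = 60 / RR_interval(s)
RR = 1324 ms = 1.324 s
HR = 60 / 1.324 = 45.32 bpm


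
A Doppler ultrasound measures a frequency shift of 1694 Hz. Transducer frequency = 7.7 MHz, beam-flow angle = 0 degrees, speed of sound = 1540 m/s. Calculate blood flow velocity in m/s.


v = fd * c / (2 * f0 * cos(theta))
v = 1694 * 1540 / (2 * 7.7000e+06 * cos(0))
v = 0.1694 m/s


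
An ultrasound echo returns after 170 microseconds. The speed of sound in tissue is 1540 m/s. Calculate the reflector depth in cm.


depth = c * t / 2
t = 170 us = 1.7000e-04 s
depth = 1540 * 1.7000e-04 / 2
depth = 0.1309 m = 13.09 cm


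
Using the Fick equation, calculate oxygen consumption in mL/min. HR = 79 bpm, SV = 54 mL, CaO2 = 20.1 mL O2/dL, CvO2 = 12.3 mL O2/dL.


CO = HR*SV = 79*54/1000 = 4.266 L/min
a-v O2 diff = 20.1 - 12.3 = 7.8 mL/dL
VO2 = CO * (CaO2-CvO2) * 10 dL/L
VO2 = 4.266 * 7.8 * 10
VO2 = 332.7 mL/min


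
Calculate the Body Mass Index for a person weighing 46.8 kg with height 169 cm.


BMI = weight / height^2
height = 169 cm = 1.69 m
BMI = 46.8 / 1.69^2
BMI = 16.39 kg/m^2


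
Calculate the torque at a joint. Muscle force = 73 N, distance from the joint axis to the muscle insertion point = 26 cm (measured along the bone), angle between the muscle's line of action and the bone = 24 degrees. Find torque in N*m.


Torque = F * d * sin(theta)   (moment arm = d*sin(theta))
d = 26 cm = 0.26 m
Torque = 73 * 0.26 * sin(24)
Torque = 7.72 N*m


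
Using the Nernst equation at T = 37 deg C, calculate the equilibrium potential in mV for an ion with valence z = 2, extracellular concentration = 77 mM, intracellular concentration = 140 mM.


E = (RT/(zF)) * ln(C_out/C_in)
T = 37 + 273.15 = 310.15 K
E = (8.314 * 310.15 / (2 * 96485)) * ln(77/140)
E = -7.989 mV


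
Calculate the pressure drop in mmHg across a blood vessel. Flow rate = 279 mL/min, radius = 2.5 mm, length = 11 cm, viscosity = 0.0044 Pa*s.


dP = 8*mu*L*Q / (pi*r^4)
Q = 279 mL/min = 4.65e-06 m^3/s
dP = 146.716 Pa = 146.716 / 133.322 mmHg = 1.1 mmHg


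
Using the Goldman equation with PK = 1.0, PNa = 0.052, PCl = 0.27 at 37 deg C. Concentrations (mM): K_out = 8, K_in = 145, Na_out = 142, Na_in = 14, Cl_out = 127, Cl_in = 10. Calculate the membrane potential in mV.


Vm = (RT/F)*ln((PK*Ko + PNa*Nao + PCl*Cli)/(PK*Ki + PNa*Nai + PCl*Clo))
Numer = 18.084, Denom = 180.018
Vm = -61.42 mV


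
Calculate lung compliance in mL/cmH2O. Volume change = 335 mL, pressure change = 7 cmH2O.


C = dV / dP
C = 335 / 7
C = 47.86 mL/cmH2O


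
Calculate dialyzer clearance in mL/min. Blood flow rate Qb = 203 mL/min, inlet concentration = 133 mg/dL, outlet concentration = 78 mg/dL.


K = Qb * (Cb_in - Cb_out) / Cb_in
K = 203 * (133 - 78) / 133
K = 83.95 mL/min


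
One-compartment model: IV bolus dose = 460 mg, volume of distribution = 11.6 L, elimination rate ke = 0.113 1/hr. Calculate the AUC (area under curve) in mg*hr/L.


C0 = Dose/Vd = 460/11.6 = 39.6552 mg/L
AUC = C0/ke = 39.6552/0.113
AUC = 350.9 mg*hr/L


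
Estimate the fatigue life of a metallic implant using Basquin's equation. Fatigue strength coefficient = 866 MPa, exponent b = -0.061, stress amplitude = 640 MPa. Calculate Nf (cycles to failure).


sigma_a = sigma_f' * (2Nf)^b
2Nf = (sigma_a/sigma_f')^(1/b)
2Nf = (640/866)^(1/-0.061)
2Nf = 142.25929
Nf = 71.13


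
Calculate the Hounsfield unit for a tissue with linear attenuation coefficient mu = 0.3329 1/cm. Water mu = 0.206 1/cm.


HU = ((mu_tissue - mu_water) / mu_water) * 1000
HU = ((0.3329 - 0.206) / 0.206) * 1000
HU = 616


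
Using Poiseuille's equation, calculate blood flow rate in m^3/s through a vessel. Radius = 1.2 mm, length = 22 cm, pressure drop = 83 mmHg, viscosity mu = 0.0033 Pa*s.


Q = pi*r^4*dP / (8*mu*L)
r = 0.0012 m, L = 0.22 m
dP = 83 mmHg = 11065.726 Pa
Q = 1.2412e-05 m^3/s


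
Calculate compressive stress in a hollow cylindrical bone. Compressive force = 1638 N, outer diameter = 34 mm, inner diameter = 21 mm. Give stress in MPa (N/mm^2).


A = pi*(r_o^2 - r_i^2)
r_o = 17 mm, r_i = 10.5 mm
A = 561.56 mm^2
sigma = F/A = 1638 / 561.56
sigma = 2.917 MPa


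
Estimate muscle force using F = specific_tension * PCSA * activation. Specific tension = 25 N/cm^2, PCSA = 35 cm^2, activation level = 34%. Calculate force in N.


F = sigma * PCSA * activation
F = 25 * 35 * 0.34
F = 297.5 N


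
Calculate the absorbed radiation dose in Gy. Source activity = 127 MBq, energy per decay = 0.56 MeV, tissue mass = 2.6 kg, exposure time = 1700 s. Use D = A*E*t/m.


A = 127 MBq = 1.2700e+08 Bq
E = 0.56 MeV = 8.9712e-14 J
D = A*E*t/m = 1.2700e+08*8.9712e-14*1700/2.6
D = 0.00745 Gy


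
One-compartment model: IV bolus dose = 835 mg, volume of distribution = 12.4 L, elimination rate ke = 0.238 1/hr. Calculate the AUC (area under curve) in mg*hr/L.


C0 = Dose/Vd = 835/12.4 = 67.3387 mg/L
AUC = C0/ke = 67.3387/0.238
AUC = 282.9 mg*hr/L


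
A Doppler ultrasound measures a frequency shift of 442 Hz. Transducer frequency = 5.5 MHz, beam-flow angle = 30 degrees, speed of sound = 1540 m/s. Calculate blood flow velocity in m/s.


v = fd * c / (2 * f0 * cos(theta))
v = 442 * 1540 / (2 * 5.5000e+06 * cos(30))
v = 0.07145 m/s


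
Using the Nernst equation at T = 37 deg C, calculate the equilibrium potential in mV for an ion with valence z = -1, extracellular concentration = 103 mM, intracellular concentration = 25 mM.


E = (RT/(zF)) * ln(C_out/C_in)
T = 37 + 273.15 = 310.15 K
E = (8.314 * 310.15 / (-1 * 96485)) * ln(103/25)
E = -37.84 mV


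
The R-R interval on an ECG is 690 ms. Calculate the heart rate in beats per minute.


HR = 60 / RR_interval(s)
RR = 690 ms = 0.69 s
HR = 60 / 0.69 = 86.96 bpm


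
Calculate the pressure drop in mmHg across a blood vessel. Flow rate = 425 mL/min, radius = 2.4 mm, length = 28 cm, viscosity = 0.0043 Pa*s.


dP = 8*mu*L*Q / (pi*r^4)
Q = 425 mL/min = 7.08333e-06 m^3/s
dP = 654.575 Pa = 654.575 / 133.322 mmHg = 4.91 mmHg


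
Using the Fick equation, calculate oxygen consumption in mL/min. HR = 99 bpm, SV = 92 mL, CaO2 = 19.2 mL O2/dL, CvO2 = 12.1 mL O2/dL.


CO = HR*SV = 99*92/1000 = 9.108 L/min
a-v O2 diff = 19.2 - 12.1 = 7.1 mL/dL
VO2 = CO * (CaO2-CvO2) * 10 dL/L
VO2 = 9.108 * 7.1 * 10
VO2 = 646.7 mL/min


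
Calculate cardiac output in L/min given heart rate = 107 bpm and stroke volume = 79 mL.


CO = HR * SV
CO = 107 * 79 / 1000
CO = 8.453 L/min


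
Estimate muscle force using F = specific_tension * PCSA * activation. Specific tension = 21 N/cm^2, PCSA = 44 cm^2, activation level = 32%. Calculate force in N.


F = sigma * PCSA * activation
F = 21 * 44 * 0.32
F = 295.7 N


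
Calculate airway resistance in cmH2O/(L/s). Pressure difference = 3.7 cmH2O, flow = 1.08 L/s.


R = dP / flow
R = 3.7 / 1.08
R = 3.426 cmH2O/(L/s)


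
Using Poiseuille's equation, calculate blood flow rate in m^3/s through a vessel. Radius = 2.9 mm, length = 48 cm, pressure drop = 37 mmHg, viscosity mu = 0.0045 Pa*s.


Q = pi*r^4*dP / (8*mu*L)
r = 0.0029 m, L = 0.48 m
dP = 37 mmHg = 4932.914 Pa
Q = 6.3431e-05 m^3/s


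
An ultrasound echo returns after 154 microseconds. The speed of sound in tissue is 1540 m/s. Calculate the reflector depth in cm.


depth = c * t / 2
t = 154 us = 1.5400e-04 s
depth = 1540 * 1.5400e-04 / 2
depth = 0.11858 m = 11.858 cm


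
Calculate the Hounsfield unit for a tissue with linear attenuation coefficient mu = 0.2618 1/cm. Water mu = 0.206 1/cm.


HU = ((mu_tissue - mu_water) / mu_water) * 1000
HU = ((0.2618 - 0.206) / 0.206) * 1000
HU = 270.9


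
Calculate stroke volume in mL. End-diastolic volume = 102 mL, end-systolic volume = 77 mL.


SV = EDV - ESV
SV = 102 - 77
SV = 25 mL


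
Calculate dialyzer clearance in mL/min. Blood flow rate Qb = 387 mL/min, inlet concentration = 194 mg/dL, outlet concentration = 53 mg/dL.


K = Qb * (Cb_in - Cb_out) / Cb_in
K = 387 * (194 - 53) / 194
K = 281.3 mL/min


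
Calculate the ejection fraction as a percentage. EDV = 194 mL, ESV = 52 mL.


SV = EDV - ESV = 194 - 52 = 142 mL
EF = SV/EDV * 100 = 142/194 * 100
EF = 73.2%


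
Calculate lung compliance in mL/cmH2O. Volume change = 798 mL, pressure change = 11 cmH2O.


C = dV / dP
C = 798 / 11
C = 72.55 mL/cmH2O


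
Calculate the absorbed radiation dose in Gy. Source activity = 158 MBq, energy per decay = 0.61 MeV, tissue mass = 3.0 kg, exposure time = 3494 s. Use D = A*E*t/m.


A = 158 MBq = 1.5800e+08 Bq
E = 0.61 MeV = 9.7722e-14 J
D = A*E*t/m = 1.5800e+08*9.7722e-14*3494/3.0
D = 0.01798 Gy


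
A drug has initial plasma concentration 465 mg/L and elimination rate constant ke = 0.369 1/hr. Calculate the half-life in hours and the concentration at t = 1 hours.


t_half = ln(2) / ke = 0.693147 / 0.369 = 1.878 hr
C(t) = C0 * exp(-ke*t) = 465 * exp(-0.369*1)
C(1) = 321.5 mg/L


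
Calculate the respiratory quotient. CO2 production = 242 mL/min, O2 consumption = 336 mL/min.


RQ = VCO2 / VO2
RQ = 242 / 336
RQ = 0.7202


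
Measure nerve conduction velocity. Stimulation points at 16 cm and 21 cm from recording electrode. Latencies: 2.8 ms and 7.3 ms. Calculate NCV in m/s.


Distance = (21 - 16) / 100 = 0.05 m
dt = (7.3 - 2.8) / 1000 = 0.0045 s
NCV = dist / dt = 11.11 m/s


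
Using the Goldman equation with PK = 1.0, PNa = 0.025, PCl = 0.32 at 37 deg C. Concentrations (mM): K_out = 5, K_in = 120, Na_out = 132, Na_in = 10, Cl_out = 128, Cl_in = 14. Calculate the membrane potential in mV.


Vm = (RT/F)*ln((PK*Ko + PNa*Nao + PCl*Cli)/(PK*Ki + PNa*Nai + PCl*Clo))
Numer = 12.78, Denom = 161.21
Vm = -67.74 mV


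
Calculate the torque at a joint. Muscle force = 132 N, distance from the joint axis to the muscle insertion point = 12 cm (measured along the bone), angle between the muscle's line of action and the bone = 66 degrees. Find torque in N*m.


Torque = F * d * sin(theta)   (moment arm = d*sin(theta))
d = 12 cm = 0.12 m
Torque = 132 * 0.12 * sin(66)
Torque = 14.47 N*m


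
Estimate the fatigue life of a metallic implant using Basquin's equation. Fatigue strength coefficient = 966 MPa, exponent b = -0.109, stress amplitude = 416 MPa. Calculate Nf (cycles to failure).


sigma_a = sigma_f' * (2Nf)^b
2Nf = (sigma_a/sigma_f')^(1/b)
2Nf = (416/966)^(1/-0.109)
2Nf = 2273.6943
Nf = 1137


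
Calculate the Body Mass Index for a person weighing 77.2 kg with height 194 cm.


BMI = weight / height^2
height = 194 cm = 1.94 m
BMI = 77.2 / 1.94^2
BMI = 20.51 kg/m^2


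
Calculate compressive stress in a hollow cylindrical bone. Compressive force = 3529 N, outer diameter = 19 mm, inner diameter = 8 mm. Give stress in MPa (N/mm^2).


A = pi*(r_o^2 - r_i^2)
r_o = 9.5 mm, r_i = 4 mm
A = 233.263 mm^2
sigma = F/A = 3529 / 233.263
sigma = 15.13 MPa


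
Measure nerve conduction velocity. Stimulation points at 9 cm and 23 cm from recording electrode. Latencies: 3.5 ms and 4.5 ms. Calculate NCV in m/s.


Distance = (23 - 9) / 100 = 0.14 m
dt = (4.5 - 3.5) / 1000 = 0.001 s
NCV = dist / dt = 140 m/s


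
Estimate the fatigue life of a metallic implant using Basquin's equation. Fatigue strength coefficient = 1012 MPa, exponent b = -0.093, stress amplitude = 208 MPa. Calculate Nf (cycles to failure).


sigma_a = sigma_f' * (2Nf)^b
2Nf = (sigma_a/sigma_f')^(1/b)
2Nf = (208/1012)^(1/-0.093)
2Nf = 24454385
Nf = 1.2227e+07


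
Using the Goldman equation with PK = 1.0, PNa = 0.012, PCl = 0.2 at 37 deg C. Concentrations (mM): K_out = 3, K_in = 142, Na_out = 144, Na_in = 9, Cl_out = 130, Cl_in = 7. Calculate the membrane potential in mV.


Vm = (RT/F)*ln((PK*Ko + PNa*Nao + PCl*Cli)/(PK*Ki + PNa*Nai + PCl*Clo))
Numer = 6.128, Denom = 168.108
Vm = -88.51 mV


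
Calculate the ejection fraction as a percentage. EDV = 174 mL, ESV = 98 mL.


SV = EDV - ESV = 174 - 98 = 76 mL
EF = SV/EDV * 100 = 76/174 * 100
EF = 43.68%


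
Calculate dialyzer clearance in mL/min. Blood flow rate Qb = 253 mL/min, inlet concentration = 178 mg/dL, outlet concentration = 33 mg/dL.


K = Qb * (Cb_in - Cb_out) / Cb_in
K = 253 * (178 - 33) / 178
K = 206.1 mL/min


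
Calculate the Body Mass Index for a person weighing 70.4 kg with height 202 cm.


BMI = weight / height^2
height = 202 cm = 2.02 m
BMI = 70.4 / 2.02^2
BMI = 17.25 kg/m^2


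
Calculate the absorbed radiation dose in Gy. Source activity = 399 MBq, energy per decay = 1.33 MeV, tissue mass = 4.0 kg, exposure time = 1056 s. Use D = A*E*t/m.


A = 399 MBq = 3.9900e+08 Bq
E = 1.33 MeV = 2.13066e-13 J
D = A*E*t/m = 3.9900e+08*2.13066e-13*1056/4.0
D = 0.02244 Gy


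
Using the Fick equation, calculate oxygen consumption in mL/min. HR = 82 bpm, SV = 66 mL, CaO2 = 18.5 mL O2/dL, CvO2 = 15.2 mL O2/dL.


CO = HR*SV = 82*66/1000 = 5.412 L/min
a-v O2 diff = 18.5 - 15.2 = 3.3 mL/dL
VO2 = CO * (CaO2-CvO2) * 10 dL/L
VO2 = 5.412 * 3.3 * 10
VO2 = 178.6 mL/min


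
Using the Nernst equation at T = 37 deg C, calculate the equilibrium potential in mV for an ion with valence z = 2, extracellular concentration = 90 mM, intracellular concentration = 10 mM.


E = (RT/(zF)) * ln(C_out/C_in)
T = 37 + 273.15 = 310.15 K
E = (8.314 * 310.15 / (2 * 96485)) * ln(90/10)
E = 29.36 mV


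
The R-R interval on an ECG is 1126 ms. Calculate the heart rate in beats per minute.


HR = 60 / RR_interval(s)
RR = 1126 ms = 1.126 s
HR = 60 / 1.126 = 53.29 bpm


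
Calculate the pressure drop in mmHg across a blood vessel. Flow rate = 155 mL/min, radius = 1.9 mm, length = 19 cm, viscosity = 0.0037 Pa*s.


dP = 8*mu*L*Q / (pi*r^4)
Q = 155 mL/min = 2.58333e-06 m^3/s
dP = 354.863 Pa = 354.863 / 133.322 mmHg = 2.662 mmHg


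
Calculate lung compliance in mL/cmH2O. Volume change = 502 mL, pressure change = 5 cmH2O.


C = dV / dP
C = 502 / 5
C = 100.4 mL/cmH2O


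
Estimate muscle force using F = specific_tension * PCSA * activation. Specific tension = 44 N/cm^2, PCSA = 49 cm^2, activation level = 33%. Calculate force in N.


F = sigma * PCSA * activation
F = 44 * 49 * 0.33
F = 711.5 N


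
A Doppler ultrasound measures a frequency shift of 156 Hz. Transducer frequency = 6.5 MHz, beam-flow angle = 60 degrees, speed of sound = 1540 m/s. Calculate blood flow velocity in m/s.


v = fd * c / (2 * f0 * cos(theta))
v = 156 * 1540 / (2 * 6.5000e+06 * cos(60))
v = 0.03696 m/s


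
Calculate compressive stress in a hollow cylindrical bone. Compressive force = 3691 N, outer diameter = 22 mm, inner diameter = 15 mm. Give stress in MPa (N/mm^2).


A = pi*(r_o^2 - r_i^2)
r_o = 11 mm, r_i = 7.5 mm
A = 203.418 mm^2
sigma = F/A = 3691 / 203.418
sigma = 18.14 MPa


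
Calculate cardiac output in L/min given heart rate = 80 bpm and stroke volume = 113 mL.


CO = HR * SV
CO = 80 * 113 / 1000
CO = 9.04 L/min


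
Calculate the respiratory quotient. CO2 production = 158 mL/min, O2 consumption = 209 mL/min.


RQ = VCO2 / VO2
RQ = 158 / 209
RQ = 0.756


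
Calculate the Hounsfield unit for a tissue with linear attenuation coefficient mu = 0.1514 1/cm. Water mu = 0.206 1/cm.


HU = ((mu_tissue - mu_water) / mu_water) * 1000
HU = ((0.1514 - 0.206) / 0.206) * 1000
HU = -265


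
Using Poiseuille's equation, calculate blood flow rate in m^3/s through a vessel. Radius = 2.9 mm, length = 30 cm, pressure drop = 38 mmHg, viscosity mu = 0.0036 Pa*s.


Q = pi*r^4*dP / (8*mu*L)
r = 0.0029 m, L = 0.3 m
dP = 38 mmHg = 5066.236 Pa
Q = 1.3029e-04 m^3/s


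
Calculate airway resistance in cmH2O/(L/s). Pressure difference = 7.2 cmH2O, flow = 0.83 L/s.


R = dP / flow
R = 7.2 / 0.83
R = 8.675 cmH2O/(L/s)


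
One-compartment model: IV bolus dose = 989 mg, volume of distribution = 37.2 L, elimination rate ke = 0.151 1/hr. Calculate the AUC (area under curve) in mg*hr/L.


C0 = Dose/Vd = 989/37.2 = 26.586 mg/L
AUC = C0/ke = 26.586/0.151
AUC = 176.1 mg*hr/L


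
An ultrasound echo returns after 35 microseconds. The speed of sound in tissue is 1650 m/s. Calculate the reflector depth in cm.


depth = c * t / 2
t = 35 us = 3.5000e-05 s
depth = 1650 * 3.5000e-05 / 2
depth = 0.028875 m = 2.8875 cm


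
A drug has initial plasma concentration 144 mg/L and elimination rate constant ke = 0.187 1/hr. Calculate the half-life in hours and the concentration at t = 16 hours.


t_half = ln(2) / ke = 0.693147 / 0.187 = 3.707 hr
C(t) = C0 * exp(-ke*t) = 144 * exp(-0.187*16)
C(16) = 7.227 mg/L


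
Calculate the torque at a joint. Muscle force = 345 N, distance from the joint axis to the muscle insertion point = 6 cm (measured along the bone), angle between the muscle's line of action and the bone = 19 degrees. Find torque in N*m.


Torque = F * d * sin(theta)   (moment arm = d*sin(theta))
d = 6 cm = 0.06 m
Torque = 345 * 0.06 * sin(19)
Torque = 6.739 N*m


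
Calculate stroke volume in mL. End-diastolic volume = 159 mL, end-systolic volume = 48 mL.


SV = EDV - ESV
SV = 159 - 48
SV = 111 mL


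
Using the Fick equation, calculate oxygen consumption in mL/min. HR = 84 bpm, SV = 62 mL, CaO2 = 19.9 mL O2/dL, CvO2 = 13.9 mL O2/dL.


CO = HR*SV = 84*62/1000 = 5.208 L/min
a-v O2 diff = 19.9 - 13.9 = 6 mL/dL
VO2 = CO * (CaO2-CvO2) * 10 dL/L
VO2 = 5.208 * 6 * 10
VO2 = 312.5 mL/min
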